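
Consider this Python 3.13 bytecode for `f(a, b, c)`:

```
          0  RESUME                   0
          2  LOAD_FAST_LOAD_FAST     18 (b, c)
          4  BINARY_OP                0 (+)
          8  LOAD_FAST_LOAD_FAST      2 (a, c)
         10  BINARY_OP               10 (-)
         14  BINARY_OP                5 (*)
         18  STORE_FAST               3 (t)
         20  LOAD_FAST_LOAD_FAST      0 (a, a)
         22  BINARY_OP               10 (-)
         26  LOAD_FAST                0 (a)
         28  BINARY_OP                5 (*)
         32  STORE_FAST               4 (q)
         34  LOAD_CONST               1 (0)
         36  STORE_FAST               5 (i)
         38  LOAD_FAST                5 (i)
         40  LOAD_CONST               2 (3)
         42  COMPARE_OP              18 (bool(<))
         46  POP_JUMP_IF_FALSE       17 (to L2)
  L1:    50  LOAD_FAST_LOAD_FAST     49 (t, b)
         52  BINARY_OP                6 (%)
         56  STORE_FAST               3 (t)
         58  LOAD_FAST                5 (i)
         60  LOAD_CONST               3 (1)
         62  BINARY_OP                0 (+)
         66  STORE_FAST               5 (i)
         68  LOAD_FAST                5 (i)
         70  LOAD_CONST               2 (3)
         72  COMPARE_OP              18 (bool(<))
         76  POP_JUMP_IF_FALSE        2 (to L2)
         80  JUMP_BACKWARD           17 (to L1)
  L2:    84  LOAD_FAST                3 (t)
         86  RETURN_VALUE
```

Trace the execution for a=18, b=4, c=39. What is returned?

LOAD_FAST_LOAD_FAST b,c → push 4,39. Stack: [4, 39]
BINARY_OP + → 4 + 39 = 43. Stack: [43]
LOAD_FAST_LOAD_FAST a,c → push 18,39. Stack: [43, 18, 39]
BINARY_OP - → 18 - 39 = -21. Stack: [43, -21]
BINARY_OP * → 43 * -21 = -903. Stack: [-903]
STORE_FAST t → t=-903. Stack: []
LOAD_FAST_LOAD_FAST a,a → push 18,18. Stack: [18, 18]
BINARY_OP - → 18 - 18 = 0. Stack: [0]
LOAD_FAST a → push 18. Stack: [0, 18]
BINARY_OP * → 0 * 18 = 0. Stack: [0]
STORE_FAST q → q=0. Stack: []
LOAD_CONST → push 0. Stack: [0]
STORE_FAST i → i=0. Stack: []
LOAD_FAST i → push 0. Stack: [0]
LOAD_CONST → push 3. Stack: [0, 3]
COMPARE_OP bool(<) → 0 vs 3 = True. Stack: [True]
POP_JUMP_IF_FALSE → pop True; no jump. Stack: []
LOAD_FAST_LOAD_FAST t,b → push -903,4. Stack: [-903, 4]
BINARY_OP % → -903 % 4 = 1. Stack: [1]
STORE_FAST t → t=1. Stack: []
LOAD_FAST i → push 0. Stack: [0]
LOAD_CONST → push 1. Stack: [0, 1]
BINARY_OP + → 0 + 1 = 1. Stack: [1]
STORE_FAST i → i=1. Stack: []
LOAD_FAST i → push 1. Stack: [1]
LOAD_CONST → push 3. Stack: [1, 3]
COMPARE_OP bool(<) → 1 vs 3 = True. Stack: [True]
POP_JUMP_IF_FALSE → pop True; no jump. Stack: []
LOAD_FAST_LOAD_FAST t,b → push 1,4. Stack: [1, 4]
BINARY_OP % → 1 % 4 = 1. Stack: [1]
STORE_FAST t → t=1. Stack: []
LOAD_FAST i → push 1. Stack: [1]
LOAD_CONST → push 1. Stack: [1, 1]
BINARY_OP + → 1 + 1 = 2. Stack: [2]
STORE_FAST i → i=2. Stack: []
LOAD_FAST i → push 2. Stack: [2]
LOAD_CONST → push 3. Stack: [2, 3]
COMPARE_OP bool(<) → 2 vs 3 = True. Stack: [True]
POP_JUMP_IF_FALSE → pop True; no jump. Stack: []
LOAD_FAST_LOAD_FAST t,b → push 1,4. Stack: [1, 4]
BINARY_OP % → 1 % 4 = 1. Stack: [1]
STORE_FAST t → t=1. Stack: []
LOAD_FAST i → push 2. Stack: [2]
LOAD_CONST → push 1. Stack: [2, 1]
BINARY_OP + → 2 + 1 = 3. Stack: [3]
STORE_FAST i → i=3. Stack: []
LOAD_FAST i → push 3. Stack: [3]
LOAD_CONST → push 3. Stack: [3, 3]
COMPARE_OP bool(<) → 3 vs 3 = False. Stack: [False]
POP_JUMP_IF_FALSE → pop False; jump. Stack: []
LOAD_FAST t → push 1. Stack: [1]
RETURN_VALUE → return 1.

1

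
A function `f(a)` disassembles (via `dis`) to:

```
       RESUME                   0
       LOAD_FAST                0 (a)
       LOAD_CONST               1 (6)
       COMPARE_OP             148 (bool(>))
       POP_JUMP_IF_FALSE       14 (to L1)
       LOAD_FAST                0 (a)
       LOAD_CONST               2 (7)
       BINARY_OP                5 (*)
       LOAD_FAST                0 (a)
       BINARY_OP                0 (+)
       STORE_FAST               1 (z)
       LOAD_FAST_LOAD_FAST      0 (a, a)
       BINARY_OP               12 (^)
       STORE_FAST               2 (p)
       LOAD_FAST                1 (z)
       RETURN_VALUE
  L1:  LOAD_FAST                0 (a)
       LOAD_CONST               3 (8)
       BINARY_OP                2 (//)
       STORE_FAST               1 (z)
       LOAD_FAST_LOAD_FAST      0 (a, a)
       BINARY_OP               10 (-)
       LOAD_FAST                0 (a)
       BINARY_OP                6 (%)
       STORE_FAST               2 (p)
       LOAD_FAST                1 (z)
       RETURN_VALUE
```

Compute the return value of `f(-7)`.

-1

LOAD_FAST a → push -7. Stack: [-7]
LOAD_CONST → push 6. Stack: [-7, 6]
COMPARE_OP bool(>) → -7 vs 6 = False. Stack: [False]
POP_JUMP_IF_FALSE → pop False; jump. Stack: []
LOAD_FAST a → push -7. Stack: [-7]
LOAD_CONST → push 8. Stack: [-7, 8]
BINARY_OP // → -7 // 8 = -1. Stack: [-1]
STORE_FAST z → z=-1. Stack: []
LOAD_FAST_LOAD_FAST a,a → push -7,-7. Stack: [-7, -7]
BINARY_OP - → -7 - -7 = 0. Stack: [0]
LOAD_FAST a → push -7. Stack: [0, -7]
BINARY_OP % → 0 % -7 = 0. Stack: [0]
STORE_FAST p → p=0. Stack: []
LOAD_FAST z → push -1. Stack: [-1]
RETURN_VALUE → return -1.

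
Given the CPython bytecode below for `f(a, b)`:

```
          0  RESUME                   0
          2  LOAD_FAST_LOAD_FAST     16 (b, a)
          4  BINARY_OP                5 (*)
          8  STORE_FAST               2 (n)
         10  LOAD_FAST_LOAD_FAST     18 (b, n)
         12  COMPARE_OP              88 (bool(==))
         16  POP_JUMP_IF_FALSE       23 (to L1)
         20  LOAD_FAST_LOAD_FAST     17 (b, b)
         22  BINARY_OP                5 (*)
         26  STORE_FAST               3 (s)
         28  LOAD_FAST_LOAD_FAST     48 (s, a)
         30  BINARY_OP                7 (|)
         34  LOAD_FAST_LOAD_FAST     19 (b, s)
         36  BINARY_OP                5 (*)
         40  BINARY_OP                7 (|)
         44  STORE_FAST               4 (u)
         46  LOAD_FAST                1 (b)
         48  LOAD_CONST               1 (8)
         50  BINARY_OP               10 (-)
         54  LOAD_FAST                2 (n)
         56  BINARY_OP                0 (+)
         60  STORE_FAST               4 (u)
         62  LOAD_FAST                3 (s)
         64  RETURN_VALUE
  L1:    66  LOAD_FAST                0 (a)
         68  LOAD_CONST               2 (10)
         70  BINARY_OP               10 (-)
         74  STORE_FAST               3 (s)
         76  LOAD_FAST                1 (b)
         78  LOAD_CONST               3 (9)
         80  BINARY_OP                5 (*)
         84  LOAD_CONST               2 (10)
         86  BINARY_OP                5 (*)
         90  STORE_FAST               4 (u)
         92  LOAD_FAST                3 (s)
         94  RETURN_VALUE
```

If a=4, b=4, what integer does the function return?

-6

LOAD_FAST_LOAD_FAST b,a → push 4,4. Stack: [4, 4]
BINARY_OP * → 4 * 4 = 16. Stack: [16]
STORE_FAST n → n=16. Stack: []
LOAD_FAST_LOAD_FAST b,n → push 4,16. Stack: [4, 16]
COMPARE_OP bool(==) → 4 vs 16 = False. Stack: [False]
POP_JUMP_IF_FALSE → pop False; jump. Stack: []
LOAD_FAST a → push 4. Stack: [4]
LOAD_CONST → push 10. Stack: [4, 10]
BINARY_OP - → 4 - 10 = -6. Stack: [-6]
STORE_FAST s → s=-6. Stack: []
LOAD_FAST b → push 4. Stack: [4]
LOAD_CONST → push 9. Stack: [4, 9]
BINARY_OP * → 4 * 9 = 36. Stack: [36]
LOAD_CONST → push 10. Stack: [36, 10]
BINARY_OP * → 36 * 10 = 360. Stack: [360]
STORE_FAST u → u=360. Stack: []
LOAD_FAST s → push -6. Stack: [-6]
RETURN_VALUE → return -6.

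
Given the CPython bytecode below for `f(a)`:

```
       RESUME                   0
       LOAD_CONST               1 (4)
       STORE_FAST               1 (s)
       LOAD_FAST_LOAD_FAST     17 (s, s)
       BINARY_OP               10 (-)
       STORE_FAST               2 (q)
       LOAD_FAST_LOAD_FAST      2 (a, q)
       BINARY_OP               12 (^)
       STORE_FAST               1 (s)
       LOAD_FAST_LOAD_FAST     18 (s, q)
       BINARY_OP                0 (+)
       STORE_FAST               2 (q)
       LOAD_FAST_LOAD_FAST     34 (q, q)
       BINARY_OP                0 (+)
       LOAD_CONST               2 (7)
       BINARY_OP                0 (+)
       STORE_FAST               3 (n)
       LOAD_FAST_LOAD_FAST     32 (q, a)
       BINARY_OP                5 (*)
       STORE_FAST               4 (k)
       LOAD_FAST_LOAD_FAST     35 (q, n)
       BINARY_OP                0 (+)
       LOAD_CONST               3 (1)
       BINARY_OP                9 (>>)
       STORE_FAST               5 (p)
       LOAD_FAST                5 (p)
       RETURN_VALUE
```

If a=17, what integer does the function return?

LOAD_CONST → push 4. Stack: [4]
STORE_FAST s → s=4. Stack: []
LOAD_FAST_LOAD_FAST s,s → push 4,4. Stack: [4, 4]
BINARY_OP - → 4 - 4 = 0. Stack: [0]
STORE_FAST q → q=0. Stack: []
LOAD_FAST_LOAD_FAST a,q → push 17,0. Stack: [17, 0]
BINARY_OP ^ → 17 ^ 0 = 17. Stack: [17]
STORE_FAST s → s=17. Stack: []
LOAD_FAST_LOAD_FAST s,q → push 17,0. Stack: [17, 0]
BINARY_OP + → 17 + 0 = 17. Stack: [17]
STORE_FAST q → q=17. Stack: []
LOAD_FAST_LOAD_FAST q,q → push 17,17. Stack: [17, 17]
BINARY_OP + → 17 + 17 = 34. Stack: [34]
LOAD_CONST → push 7. Stack: [34, 7]
BINARY_OP + → 34 + 7 = 41. Stack: [41]
STORE_FAST n → n=41. Stack: []
LOAD_FAST_LOAD_FAST q,a → push 17,17. Stack: [17, 17]
BINARY_OP * → 17 * 17 = 289. Stack: [289]
STORE_FAST k → k=289. Stack: []
LOAD_FAST_LOAD_FAST q,n → push 17,41. Stack: [17, 41]
BINARY_OP + → 17 + 41 = 58. Stack: [58]
LOAD_CONST → push 1. Stack: [58, 1]
BINARY_OP >> → 58 >> 1 = 29. Stack: [29]
STORE_FAST p → p=29. Stack: []
LOAD_FAST p → push 29. Stack: [29]
RETURN_VALUE → return 29.

29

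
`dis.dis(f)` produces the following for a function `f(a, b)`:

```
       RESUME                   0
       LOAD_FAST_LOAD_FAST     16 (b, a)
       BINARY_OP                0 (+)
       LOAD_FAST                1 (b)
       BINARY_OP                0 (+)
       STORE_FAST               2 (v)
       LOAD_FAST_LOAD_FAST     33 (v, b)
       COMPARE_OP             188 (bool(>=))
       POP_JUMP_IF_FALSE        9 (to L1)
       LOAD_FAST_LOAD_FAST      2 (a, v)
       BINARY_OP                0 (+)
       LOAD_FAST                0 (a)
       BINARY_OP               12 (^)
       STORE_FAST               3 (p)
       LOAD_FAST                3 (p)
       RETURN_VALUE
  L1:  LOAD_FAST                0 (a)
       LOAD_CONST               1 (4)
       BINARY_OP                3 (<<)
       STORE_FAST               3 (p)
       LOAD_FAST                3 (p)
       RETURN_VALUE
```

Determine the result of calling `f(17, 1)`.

LOAD_FAST_LOAD_FAST b,a → push 1,17. Stack: [1, 17]
BINARY_OP + → 1 + 17 = 18. Stack: [18]
LOAD_FAST b → push 1. Stack: [18, 1]
BINARY_OP + → 18 + 1 = 19. Stack: [19]
STORE_FAST v → v=19. Stack: []
LOAD_FAST_LOAD_FAST v,b → push 19,1. Stack: [19, 1]
COMPARE_OP bool(>=) → 19 vs 1 = True. Stack: [True]
POP_JUMP_IF_FALSE → pop True; no jump. Stack: []
LOAD_FAST_LOAD_FAST a,v → push 17,19. Stack: [17, 19]
BINARY_OP + → 17 + 19 = 36. Stack: [36]
LOAD_FAST a → push 17. Stack: [36, 17]
BINARY_OP ^ → 36 ^ 17 = 53. Stack: [53]
STORE_FAST p → p=53. Stack: []
LOAD_FAST p → push 53. Stack: [53]
RETURN_VALUE → return 53.

53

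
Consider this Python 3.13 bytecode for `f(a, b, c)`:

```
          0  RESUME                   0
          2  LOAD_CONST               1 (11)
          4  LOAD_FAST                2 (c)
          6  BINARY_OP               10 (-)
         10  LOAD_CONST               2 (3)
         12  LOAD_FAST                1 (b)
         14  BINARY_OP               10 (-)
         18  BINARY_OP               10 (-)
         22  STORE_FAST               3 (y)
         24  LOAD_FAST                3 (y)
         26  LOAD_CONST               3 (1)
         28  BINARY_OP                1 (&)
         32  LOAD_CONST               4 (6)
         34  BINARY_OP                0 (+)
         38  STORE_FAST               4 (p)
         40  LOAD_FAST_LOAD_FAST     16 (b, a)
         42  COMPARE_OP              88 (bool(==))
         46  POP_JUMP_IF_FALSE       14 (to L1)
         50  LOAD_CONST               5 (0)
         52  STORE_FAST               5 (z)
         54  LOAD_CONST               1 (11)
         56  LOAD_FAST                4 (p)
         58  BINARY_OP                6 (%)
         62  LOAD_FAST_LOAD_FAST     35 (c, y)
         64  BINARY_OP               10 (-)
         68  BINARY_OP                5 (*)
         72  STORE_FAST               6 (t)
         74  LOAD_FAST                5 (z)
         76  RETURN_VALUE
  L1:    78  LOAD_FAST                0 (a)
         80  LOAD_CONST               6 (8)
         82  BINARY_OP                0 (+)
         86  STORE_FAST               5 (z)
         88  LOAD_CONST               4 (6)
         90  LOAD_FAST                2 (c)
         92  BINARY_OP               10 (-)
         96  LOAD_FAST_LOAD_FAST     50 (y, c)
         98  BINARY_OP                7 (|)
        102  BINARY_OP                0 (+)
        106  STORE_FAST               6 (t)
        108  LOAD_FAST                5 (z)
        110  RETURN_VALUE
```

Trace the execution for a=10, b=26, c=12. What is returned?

LOAD_CONST → push 11. Stack: [11]
LOAD_FAST c → push 12. Stack: [11, 12]
BINARY_OP - → 11 - 12 = -1. Stack: [-1]
LOAD_CONST → push 3. Stack: [-1, 3]
LOAD_FAST b → push 26. Stack: [-1, 3, 26]
BINARY_OP - → 3 - 26 = -23. Stack: [-1, -23]
BINARY_OP - → -1 - -23 = 22. Stack: [22]
STORE_FAST y → y=22. Stack: []
LOAD_FAST y → push 22. Stack: [22]
LOAD_CONST → push 1. Stack: [22, 1]
BINARY_OP & → 22 & 1 = 0. Stack: [0]
LOAD_CONST → push 6. Stack: [0, 6]
BINARY_OP + → 0 + 6 = 6. Stack: [6]
STORE_FAST p → p=6. Stack: []
LOAD_FAST_LOAD_FAST b,a → push 26,10. Stack: [26, 10]
COMPARE_OP bool(==) → 26 vs 10 = False. Stack: [False]
POP_JUMP_IF_FALSE → pop False; jump. Stack: []
LOAD_FAST a → push 10. Stack: [10]
LOAD_CONST → push 8. Stack: [10, 8]
BINARY_OP + → 10 + 8 = 18. Stack: [18]
STORE_FAST z → z=18. Stack: []
LOAD_CONST → push 6. Stack: [6]
LOAD_FAST c → push 12. Stack: [6, 12]
BINARY_OP - → 6 - 12 = -6. Stack: [-6]
LOAD_FAST_LOAD_FAST y,c → push 22,12. Stack: [-6, 22, 12]
BINARY_OP | → 22 | 12 = 30. Stack: [-6, 30]
BINARY_OP + → -6 + 30 = 24. Stack: [24]
STORE_FAST t → t=24. Stack: []
LOAD_FAST z → push 18. Stack: [18]
RETURN_VALUE → return 18.

18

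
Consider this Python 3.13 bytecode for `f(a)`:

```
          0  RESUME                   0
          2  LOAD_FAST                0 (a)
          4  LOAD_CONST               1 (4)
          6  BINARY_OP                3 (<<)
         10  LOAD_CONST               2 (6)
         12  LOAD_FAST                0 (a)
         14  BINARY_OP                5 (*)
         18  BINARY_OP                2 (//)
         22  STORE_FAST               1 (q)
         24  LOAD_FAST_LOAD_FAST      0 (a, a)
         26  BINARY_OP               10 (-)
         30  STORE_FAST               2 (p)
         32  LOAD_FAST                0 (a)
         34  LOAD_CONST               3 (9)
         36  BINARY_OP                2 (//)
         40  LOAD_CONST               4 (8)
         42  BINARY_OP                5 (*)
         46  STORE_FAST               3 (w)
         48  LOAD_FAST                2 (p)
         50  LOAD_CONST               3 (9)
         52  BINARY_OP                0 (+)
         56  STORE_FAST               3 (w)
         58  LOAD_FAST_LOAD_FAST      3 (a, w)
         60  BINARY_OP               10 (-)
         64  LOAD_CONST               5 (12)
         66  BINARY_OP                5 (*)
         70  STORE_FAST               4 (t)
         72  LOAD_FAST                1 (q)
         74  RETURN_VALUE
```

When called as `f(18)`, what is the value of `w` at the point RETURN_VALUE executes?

LOAD_FAST a → push 18. Stack: [18]
LOAD_CONST → push 4. Stack: [18, 4]
BINARY_OP << → 18 << 4 = 288. Stack: [288]
LOAD_CONST → push 6. Stack: [288, 6]
LOAD_FAST a → push 18. Stack: [288, 6, 18]
BINARY_OP * → 6 * 18 = 108. Stack: [288, 108]
BINARY_OP // → 288 // 108 = 2. Stack: [2]
STORE_FAST q → q=2. Stack: []
LOAD_FAST_LOAD_FAST a,a → push 18,18. Stack: [18, 18]
BINARY_OP - → 18 - 18 = 0. Stack: [0]
STORE_FAST p → p=0. Stack: []
LOAD_FAST a → push 18. Stack: [18]
LOAD_CONST → push 9. Stack: [18, 9]
BINARY_OP // → 18 // 9 = 2. Stack: [2]
LOAD_CONST → push 8. Stack: [2, 8]
BINARY_OP * → 2 * 8 = 16. Stack: [16]
STORE_FAST w → w=16. Stack: []
LOAD_FAST p → push 0. Stack: [0]
LOAD_CONST → push 9. Stack: [0, 9]
BINARY_OP + → 0 + 9 = 9. Stack: [9]
STORE_FAST w → w=9. Stack: []
LOAD_FAST_LOAD_FAST a,w → push 18,9. Stack: [18, 9]
BINARY_OP - → 18 - 9 = 9. Stack: [9]
LOAD_CONST → push 12. Stack: [9, 12]
BINARY_OP * → 9 * 12 = 108. Stack: [108]
STORE_FAST t → t=108. Stack: []
LOAD_FAST q → push 2. Stack: [2]
RETURN_VALUE → return 2.

9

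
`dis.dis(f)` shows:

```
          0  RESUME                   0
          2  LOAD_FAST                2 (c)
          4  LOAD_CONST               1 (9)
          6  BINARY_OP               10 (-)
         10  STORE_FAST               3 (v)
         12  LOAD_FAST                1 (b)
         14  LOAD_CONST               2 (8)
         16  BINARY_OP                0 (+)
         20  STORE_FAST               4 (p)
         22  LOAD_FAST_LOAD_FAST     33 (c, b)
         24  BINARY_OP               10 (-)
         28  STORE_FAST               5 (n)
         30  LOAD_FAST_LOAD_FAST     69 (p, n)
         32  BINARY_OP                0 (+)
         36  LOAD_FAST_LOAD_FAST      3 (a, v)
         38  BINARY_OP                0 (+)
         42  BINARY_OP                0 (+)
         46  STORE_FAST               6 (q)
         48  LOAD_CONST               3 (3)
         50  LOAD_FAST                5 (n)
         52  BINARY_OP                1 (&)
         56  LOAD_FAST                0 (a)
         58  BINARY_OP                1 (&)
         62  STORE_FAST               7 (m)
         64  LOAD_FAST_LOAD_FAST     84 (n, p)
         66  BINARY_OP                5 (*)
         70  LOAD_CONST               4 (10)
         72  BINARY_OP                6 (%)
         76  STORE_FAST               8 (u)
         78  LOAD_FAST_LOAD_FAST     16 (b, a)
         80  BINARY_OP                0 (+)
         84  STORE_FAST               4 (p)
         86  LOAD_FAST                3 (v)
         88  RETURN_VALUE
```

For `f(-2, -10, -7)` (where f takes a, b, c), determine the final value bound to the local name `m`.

LOAD_FAST c → push -7. Stack: [-7]
LOAD_CONST → push 9. Stack: [-7, 9]
BINARY_OP - → -7 - 9 = -16. Stack: [-16]
STORE_FAST v → v=-16. Stack: []
LOAD_FAST b → push -10. Stack: [-10]
LOAD_CONST → push 8. Stack: [-10, 8]
BINARY_OP + → -10 + 8 = -2. Stack: [-2]
STORE_FAST p → p=-2. Stack: []
LOAD_FAST_LOAD_FAST c,b → push -7,-10. Stack: [-7, -10]
BINARY_OP - → -7 - -10 = 3. Stack: [3]
STORE_FAST n → n=3. Stack: []
LOAD_FAST_LOAD_FAST p,n → push -2,3. Stack: [-2, 3]
BINARY_OP + → -2 + 3 = 1. Stack: [1]
LOAD_FAST_LOAD_FAST a,v → push -2,-16. Stack: [1, -2, -16]
BINARY_OP + → -2 + -16 = -18. Stack: [1, -18]
BINARY_OP + → 1 + -18 = -17. Stack: [-17]
STORE_FAST q → q=-17. Stack: []
LOAD_CONST → push 3. Stack: [3]
LOAD_FAST n → push 3. Stack: [3, 3]
BINARY_OP & → 3 & 3 = 3. Stack: [3]
LOAD_FAST a → push -2. Stack: [3, -2]
BINARY_OP & → 3 & -2 = 2. Stack: [2]
STORE_FAST m → m=2. Stack: []
LOAD_FAST_LOAD_FAST n,p → push 3,-2. Stack: [3, -2]
BINARY_OP * → 3 * -2 = -6. Stack: [-6]
LOAD_CONST → push 10. Stack: [-6, 10]
BINARY_OP % → -6 % 10 = 4. Stack: [4]
STORE_FAST u → u=4. Stack: []
LOAD_FAST_LOAD_FAST b,a → push -10,-2. Stack: [-10, -2]
BINARY_OP + → -10 + -2 = -12. Stack: [-12]
STORE_FAST p → p=-12. Stack: []
LOAD_FAST v → push -16. Stack: [-16]
RETURN_VALUE → return -16.

2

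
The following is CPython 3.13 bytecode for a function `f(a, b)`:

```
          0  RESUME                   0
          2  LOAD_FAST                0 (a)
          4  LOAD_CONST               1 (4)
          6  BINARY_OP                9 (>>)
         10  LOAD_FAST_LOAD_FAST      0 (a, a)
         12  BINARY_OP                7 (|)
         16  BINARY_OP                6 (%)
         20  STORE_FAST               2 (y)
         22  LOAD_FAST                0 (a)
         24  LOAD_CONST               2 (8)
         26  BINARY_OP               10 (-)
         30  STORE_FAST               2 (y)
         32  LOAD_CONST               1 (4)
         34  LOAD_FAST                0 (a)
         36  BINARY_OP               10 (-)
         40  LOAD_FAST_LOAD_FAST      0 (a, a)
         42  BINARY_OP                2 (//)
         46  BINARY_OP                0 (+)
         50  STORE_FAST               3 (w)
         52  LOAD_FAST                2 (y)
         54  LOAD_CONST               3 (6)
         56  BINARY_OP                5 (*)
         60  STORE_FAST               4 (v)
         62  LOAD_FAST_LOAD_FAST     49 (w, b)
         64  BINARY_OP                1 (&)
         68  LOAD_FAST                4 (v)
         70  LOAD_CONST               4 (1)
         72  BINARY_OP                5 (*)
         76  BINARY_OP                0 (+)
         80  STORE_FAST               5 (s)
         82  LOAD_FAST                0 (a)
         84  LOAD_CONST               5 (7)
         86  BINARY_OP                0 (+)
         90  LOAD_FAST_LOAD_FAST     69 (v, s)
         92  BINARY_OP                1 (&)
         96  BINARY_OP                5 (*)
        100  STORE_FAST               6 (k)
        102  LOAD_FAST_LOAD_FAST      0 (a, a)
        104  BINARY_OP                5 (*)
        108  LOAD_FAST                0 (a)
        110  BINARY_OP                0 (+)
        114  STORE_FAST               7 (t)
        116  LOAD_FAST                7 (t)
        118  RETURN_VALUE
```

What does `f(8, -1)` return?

LOAD_FAST a → push 8. Stack: [8]
LOAD_CONST → push 4. Stack: [8, 4]
BINARY_OP >> → 8 >> 4 = 0. Stack: [0]
LOAD_FAST_LOAD_FAST a,a → push 8,8. Stack: [0, 8, 8]
BINARY_OP | → 8 | 8 = 8. Stack: [0, 8]
BINARY_OP % → 0 % 8 = 0. Stack: [0]
STORE_FAST y → y=0. Stack: []
LOAD_FAST a → push 8. Stack: [8]
LOAD_CONST → push 8. Stack: [8, 8]
BINARY_OP - → 8 - 8 = 0. Stack: [0]
STORE_FAST y → y=0. Stack: []
LOAD_CONST → push 4. Stack: [4]
LOAD_FAST a → push 8. Stack: [4, 8]
BINARY_OP - → 4 - 8 = -4. Stack: [-4]
LOAD_FAST_LOAD_FAST a,a → push 8,8. Stack: [-4, 8, 8]
BINARY_OP // → 8 // 8 = 1. Stack: [-4, 1]
BINARY_OP + → -4 + 1 = -3. Stack: [-3]
STORE_FAST w → w=-3. Stack: []
LOAD_FAST y → push 0. Stack: [0]
LOAD_CONST → push 6. Stack: [0, 6]
BINARY_OP * → 0 * 6 = 0. Stack: [0]
STORE_FAST v → v=0. Stack: []
LOAD_FAST_LOAD_FAST w,b → push -3,-1. Stack: [-3, -1]
BINARY_OP & → -3 & -1 = -3. Stack: [-3]
LOAD_FAST v → push 0. Stack: [-3, 0]
LOAD_CONST → push 1. Stack: [-3, 0, 1]
BINARY_OP * → 0 * 1 = 0. Stack: [-3, 0]
BINARY_OP + → -3 + 0 = -3. Stack: [-3]
STORE_FAST s → s=-3. Stack: []
LOAD_FAST a → push 8. Stack: [8]
LOAD_CONST → push 7. Stack: [8, 7]
BINARY_OP + → 8 + 7 = 15. Stack: [15]
LOAD_FAST_LOAD_FAST v,s → push 0,-3. Stack: [15, 0, -3]
BINARY_OP & → 0 & -3 = 0. Stack: [15, 0]
BINARY_OP * → 15 * 0 = 0. Stack: [0]
STORE_FAST k → k=0. Stack: []
LOAD_FAST_LOAD_FAST a,a → push 8,8. Stack: [8, 8]
BINARY_OP * → 8 * 8 = 64. Stack: [64]
LOAD_FAST a → push 8. Stack: [64, 8]
BINARY_OP + → 64 + 8 = 72. Stack: [72]
STORE_FAST t → t=72. Stack: []
LOAD_FAST t → push 72. Stack: [72]
RETURN_VALUE → return 72.

72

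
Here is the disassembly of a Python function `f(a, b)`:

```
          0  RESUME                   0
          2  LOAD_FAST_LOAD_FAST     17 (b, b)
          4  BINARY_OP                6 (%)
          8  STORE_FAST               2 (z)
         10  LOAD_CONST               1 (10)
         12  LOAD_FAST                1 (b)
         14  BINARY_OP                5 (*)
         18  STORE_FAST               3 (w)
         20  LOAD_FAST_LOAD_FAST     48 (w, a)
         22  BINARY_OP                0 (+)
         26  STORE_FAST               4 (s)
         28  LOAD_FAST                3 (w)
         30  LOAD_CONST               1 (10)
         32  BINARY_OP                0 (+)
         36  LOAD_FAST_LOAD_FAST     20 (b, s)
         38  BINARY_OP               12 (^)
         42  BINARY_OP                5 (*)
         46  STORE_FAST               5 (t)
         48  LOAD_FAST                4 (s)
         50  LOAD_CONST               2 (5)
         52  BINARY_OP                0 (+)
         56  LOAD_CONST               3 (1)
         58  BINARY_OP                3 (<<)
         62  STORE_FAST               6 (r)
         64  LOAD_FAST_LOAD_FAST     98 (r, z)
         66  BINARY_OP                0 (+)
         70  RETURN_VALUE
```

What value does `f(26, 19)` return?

442

LOAD_FAST_LOAD_FAST b,b → push 19,19. Stack: [19, 19]
BINARY_OP % → 19 % 19 = 0. Stack: [0]
STORE_FAST z → z=0. Stack: []
LOAD_CONST → push 10. Stack: [10]
LOAD_FAST b → push 19. Stack: [10, 19]
BINARY_OP * → 10 * 19 = 190. Stack: [190]
STORE_FAST w → w=190. Stack: []
LOAD_FAST_LOAD_FAST w,a → push 190,26. Stack: [190, 26]
BINARY_OP + → 190 + 26 = 216. Stack: [216]
STORE_FAST s → s=216. Stack: []
LOAD_FAST w → push 190. Stack: [190]
LOAD_CONST → push 10. Stack: [190, 10]
BINARY_OP + → 190 + 10 = 200. Stack: [200]
LOAD_FAST_LOAD_FAST b,s → push 19,216. Stack: [200, 19, 216]
BINARY_OP ^ → 19 ^ 216 = 203. Stack: [200, 203]
BINARY_OP * → 200 * 203 = 40600. Stack: [40600]
STORE_FAST t → t=40600. Stack: []
LOAD_FAST s → push 216. Stack: [216]
LOAD_CONST → push 5. Stack: [216, 5]
BINARY_OP + → 216 + 5 = 221. Stack: [221]
LOAD_CONST → push 1. Stack: [221, 1]
BINARY_OP << → 221 << 1 = 442. Stack: [442]
STORE_FAST r → r=442. Stack: []
LOAD_FAST_LOAD_FAST r,z → push 442,0. Stack: [442, 0]
BINARY_OP + → 442 + 0 = 442. Stack: [442]
RETURN_VALUE → return 442.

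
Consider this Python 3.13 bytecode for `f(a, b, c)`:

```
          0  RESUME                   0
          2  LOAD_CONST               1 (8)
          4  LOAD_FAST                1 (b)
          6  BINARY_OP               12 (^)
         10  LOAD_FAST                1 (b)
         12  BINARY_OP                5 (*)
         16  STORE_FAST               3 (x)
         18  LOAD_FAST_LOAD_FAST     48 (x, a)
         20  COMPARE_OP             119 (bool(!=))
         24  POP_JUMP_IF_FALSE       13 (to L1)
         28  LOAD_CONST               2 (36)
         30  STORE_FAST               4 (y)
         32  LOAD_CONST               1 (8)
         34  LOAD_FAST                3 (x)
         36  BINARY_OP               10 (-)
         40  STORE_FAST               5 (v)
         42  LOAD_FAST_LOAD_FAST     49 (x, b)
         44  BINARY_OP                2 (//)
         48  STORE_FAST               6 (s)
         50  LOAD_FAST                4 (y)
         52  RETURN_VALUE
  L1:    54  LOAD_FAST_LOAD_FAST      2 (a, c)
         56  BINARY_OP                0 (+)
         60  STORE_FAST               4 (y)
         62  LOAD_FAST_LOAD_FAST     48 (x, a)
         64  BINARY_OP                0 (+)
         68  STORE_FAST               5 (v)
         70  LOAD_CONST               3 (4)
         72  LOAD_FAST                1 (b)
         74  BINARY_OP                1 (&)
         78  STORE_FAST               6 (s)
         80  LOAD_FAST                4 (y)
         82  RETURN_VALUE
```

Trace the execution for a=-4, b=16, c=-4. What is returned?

36

LOAD_CONST → push 8. Stack: [8]
LOAD_FAST b → push 16. Stack: [8, 16]
BINARY_OP ^ → 8 ^ 16 = 24. Stack: [24]
LOAD_FAST b → push 16. Stack: [24, 16]
BINARY_OP * → 24 * 16 = 384. Stack: [384]
STORE_FAST x → x=384. Stack: []
LOAD_FAST_LOAD_FAST x,a → push 384,-4. Stack: [384, -4]
COMPARE_OP bool(!=) → 384 vs -4 = True. Stack: [True]
POP_JUMP_IF_FALSE → pop True; no jump. Stack: []
LOAD_CONST → push 36. Stack: [36]
STORE_FAST y → y=36. Stack: []
LOAD_CONST → push 8. Stack: [8]
LOAD_FAST x → push 384. Stack: [8, 384]
BINARY_OP - → 8 - 384 = -376. Stack: [-376]
STORE_FAST v → v=-376. Stack: []
LOAD_FAST_LOAD_FAST x,b → push 384,16. Stack: [384, 16]
BINARY_OP // → 384 // 16 = 24. Stack: [24]
STORE_FAST s → s=24. Stack: []
LOAD_FAST y → push 36. Stack: [36]
RETURN_VALUE → return 36.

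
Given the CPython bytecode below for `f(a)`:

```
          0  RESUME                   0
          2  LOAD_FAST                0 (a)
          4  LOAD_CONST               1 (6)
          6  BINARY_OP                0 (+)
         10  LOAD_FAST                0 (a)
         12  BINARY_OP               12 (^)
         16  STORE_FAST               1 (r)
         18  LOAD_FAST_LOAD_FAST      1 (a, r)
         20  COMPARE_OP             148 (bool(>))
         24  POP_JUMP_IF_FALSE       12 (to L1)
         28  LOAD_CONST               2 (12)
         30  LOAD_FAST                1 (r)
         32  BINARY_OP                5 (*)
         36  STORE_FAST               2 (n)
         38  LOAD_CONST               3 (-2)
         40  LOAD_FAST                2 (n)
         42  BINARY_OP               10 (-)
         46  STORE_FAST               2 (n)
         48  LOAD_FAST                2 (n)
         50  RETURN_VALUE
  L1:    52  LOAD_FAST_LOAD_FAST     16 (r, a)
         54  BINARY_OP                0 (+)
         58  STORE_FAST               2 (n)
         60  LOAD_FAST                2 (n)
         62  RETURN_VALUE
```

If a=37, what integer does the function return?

LOAD_FAST a → push 37. Stack: [37]
LOAD_CONST → push 6. Stack: [37, 6]
BINARY_OP + → 37 + 6 = 43. Stack: [43]
LOAD_FAST a → push 37. Stack: [43, 37]
BINARY_OP ^ → 43 ^ 37 = 14. Stack: [14]
STORE_FAST r → r=14. Stack: []
LOAD_FAST_LOAD_FAST a,r → push 37,14. Stack: [37, 14]
COMPARE_OP bool(>) → 37 vs 14 = True. Stack: [True]
POP_JUMP_IF_FALSE → pop True; no jump. Stack: []
LOAD_CONST → push 12. Stack: [12]
LOAD_FAST r → push 14. Stack: [12, 14]
BINARY_OP * → 12 * 14 = 168. Stack: [168]
STORE_FAST n → n=168. Stack: []
LOAD_CONST → push -2. Stack: [-2]
LOAD_FAST n → push 168. Stack: [-2, 168]
BINARY_OP - → -2 - 168 = -170. Stack: [-170]
STORE_FAST n → n=-170. Stack: []
LOAD_FAST n → push -170. Stack: [-170]
RETURN_VALUE → return -170.

-170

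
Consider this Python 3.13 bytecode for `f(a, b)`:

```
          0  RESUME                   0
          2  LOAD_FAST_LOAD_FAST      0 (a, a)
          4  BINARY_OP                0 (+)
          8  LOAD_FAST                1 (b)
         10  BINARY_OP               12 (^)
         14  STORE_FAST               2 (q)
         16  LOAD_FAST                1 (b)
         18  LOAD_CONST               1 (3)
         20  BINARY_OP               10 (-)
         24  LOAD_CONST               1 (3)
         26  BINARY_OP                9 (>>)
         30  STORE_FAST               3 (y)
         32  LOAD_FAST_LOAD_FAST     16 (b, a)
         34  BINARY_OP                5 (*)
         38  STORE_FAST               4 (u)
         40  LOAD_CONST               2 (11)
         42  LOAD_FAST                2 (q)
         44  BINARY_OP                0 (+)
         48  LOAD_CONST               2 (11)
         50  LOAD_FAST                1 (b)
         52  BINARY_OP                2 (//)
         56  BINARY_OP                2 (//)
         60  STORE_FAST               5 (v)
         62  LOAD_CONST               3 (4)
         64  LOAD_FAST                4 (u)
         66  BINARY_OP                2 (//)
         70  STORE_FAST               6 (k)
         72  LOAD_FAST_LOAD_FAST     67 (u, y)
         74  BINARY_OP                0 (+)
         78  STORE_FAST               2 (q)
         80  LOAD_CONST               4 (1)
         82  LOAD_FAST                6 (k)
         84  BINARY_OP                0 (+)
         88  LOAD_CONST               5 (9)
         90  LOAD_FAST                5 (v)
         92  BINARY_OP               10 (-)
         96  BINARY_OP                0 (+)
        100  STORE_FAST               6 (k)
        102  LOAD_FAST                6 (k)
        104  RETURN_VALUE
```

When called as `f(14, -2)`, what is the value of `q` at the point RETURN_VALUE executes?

LOAD_FAST_LOAD_FAST a,a → push 14,14. Stack: [14, 14]
BINARY_OP + → 14 + 14 = 28. Stack: [28]
LOAD_FAST b → push -2. Stack: [28, -2]
BINARY_OP ^ → 28 ^ -2 = -30. Stack: [-30]
STORE_FAST q → q=-30. Stack: []
LOAD_FAST b → push -2. Stack: [-2]
LOAD_CONST → push 3. Stack: [-2, 3]
BINARY_OP - → -2 - 3 = -5. Stack: [-5]
LOAD_CONST → push 3. Stack: [-5, 3]
BINARY_OP >> → -5 >> 3 = -1. Stack: [-1]
STORE_FAST y → y=-1. Stack: []
LOAD_FAST_LOAD_FAST b,a → push -2,14. Stack: [-2, 14]
BINARY_OP * → -2 * 14 = -28. Stack: [-28]
STORE_FAST u → u=-28. Stack: []
LOAD_CONST → push 11. Stack: [11]
LOAD_FAST q → push -30. Stack: [11, -30]
BINARY_OP + → 11 + -30 = -19. Stack: [-19]
LOAD_CONST → push 11. Stack: [-19, 11]
LOAD_FAST b → push -2. Stack: [-19, 11, -2]
BINARY_OP // → 11 // -2 = -6. Stack: [-19, -6]
BINARY_OP // → -19 // -6 = 3. Stack: [3]
STORE_FAST v → v=3. Stack: []
LOAD_CONST → push 4. Stack: [4]
LOAD_FAST u → push -28. Stack: [4, -28]
BINARY_OP // → 4 // -28 = -1. Stack: [-1]
STORE_FAST k → k=-1. Stack: []
LOAD_FAST_LOAD_FAST u,y → push -28,-1. Stack: [-28, -1]
BINARY_OP + → -28 + -1 = -29. Stack: [-29]
STORE_FAST q → q=-29. Stack: []
LOAD_CONST → push 1. Stack: [1]
LOAD_FAST k → push -1. Stack: [1, -1]
BINARY_OP + → 1 + -1 = 0. Stack: [0]
LOAD_CONST → push 9. Stack: [0, 9]
LOAD_FAST v → push 3. Stack: [0, 9, 3]
BINARY_OP - → 9 - 3 = 6. Stack: [0, 6]
BINARY_OP + → 0 + 6 = 6. Stack: [6]
STORE_FAST k → k=6. Stack: []
LOAD_FAST k → push 6. Stack: [6]
RETURN_VALUE → return 6.

-29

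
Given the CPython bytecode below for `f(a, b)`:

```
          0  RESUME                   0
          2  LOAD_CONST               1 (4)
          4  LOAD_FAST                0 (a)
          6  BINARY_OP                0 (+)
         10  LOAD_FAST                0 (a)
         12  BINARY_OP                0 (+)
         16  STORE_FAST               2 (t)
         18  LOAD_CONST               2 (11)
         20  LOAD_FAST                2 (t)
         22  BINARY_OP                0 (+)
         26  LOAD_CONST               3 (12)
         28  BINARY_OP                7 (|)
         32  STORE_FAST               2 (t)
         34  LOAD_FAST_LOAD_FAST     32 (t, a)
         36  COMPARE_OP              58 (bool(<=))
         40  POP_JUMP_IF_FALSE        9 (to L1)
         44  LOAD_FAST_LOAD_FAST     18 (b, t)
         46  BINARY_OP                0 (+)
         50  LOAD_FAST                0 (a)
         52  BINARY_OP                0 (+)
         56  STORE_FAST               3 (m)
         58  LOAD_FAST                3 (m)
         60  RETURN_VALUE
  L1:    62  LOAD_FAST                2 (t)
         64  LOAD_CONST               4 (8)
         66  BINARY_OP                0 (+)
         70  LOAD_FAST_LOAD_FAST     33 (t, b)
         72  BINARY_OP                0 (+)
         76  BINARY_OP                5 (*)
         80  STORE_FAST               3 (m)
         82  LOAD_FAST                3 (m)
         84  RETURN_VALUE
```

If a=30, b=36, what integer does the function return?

LOAD_CONST → push 4. Stack: [4]
LOAD_FAST a → push 30. Stack: [4, 30]
BINARY_OP + → 4 + 30 = 34. Stack: [34]
LOAD_FAST a → push 30. Stack: [34, 30]
BINARY_OP + → 34 + 30 = 64. Stack: [64]
STORE_FAST t → t=64. Stack: []
LOAD_CONST → push 11. Stack: [11]
LOAD_FAST t → push 64. Stack: [11, 64]
BINARY_OP + → 11 + 64 = 75. Stack: [75]
LOAD_CONST → push 12. Stack: [75, 12]
BINARY_OP | → 75 | 12 = 79. Stack: [79]
STORE_FAST t → t=79. Stack: []
LOAD_FAST_LOAD_FAST t,a → push 79,30. Stack: [79, 30]
COMPARE_OP bool(<=) → 79 vs 30 = False. Stack: [False]
POP_JUMP_IF_FALSE → pop False; jump. Stack: []
LOAD_FAST t → push 79. Stack: [79]
LOAD_CONST → push 8. Stack: [79, 8]
BINARY_OP + → 79 + 8 = 87. Stack: [87]
LOAD_FAST_LOAD_FAST t,b → push 79,36. Stack: [87, 79, 36]
BINARY_OP + → 79 + 36 = 115. Stack: [87, 115]
BINARY_OP * → 87 * 115 = 10005. Stack: [10005]
STORE_FAST m → m=10005. Stack: []
LOAD_FAST m → push 10005. Stack: [10005]
RETURN_VALUE → return 10005.

10005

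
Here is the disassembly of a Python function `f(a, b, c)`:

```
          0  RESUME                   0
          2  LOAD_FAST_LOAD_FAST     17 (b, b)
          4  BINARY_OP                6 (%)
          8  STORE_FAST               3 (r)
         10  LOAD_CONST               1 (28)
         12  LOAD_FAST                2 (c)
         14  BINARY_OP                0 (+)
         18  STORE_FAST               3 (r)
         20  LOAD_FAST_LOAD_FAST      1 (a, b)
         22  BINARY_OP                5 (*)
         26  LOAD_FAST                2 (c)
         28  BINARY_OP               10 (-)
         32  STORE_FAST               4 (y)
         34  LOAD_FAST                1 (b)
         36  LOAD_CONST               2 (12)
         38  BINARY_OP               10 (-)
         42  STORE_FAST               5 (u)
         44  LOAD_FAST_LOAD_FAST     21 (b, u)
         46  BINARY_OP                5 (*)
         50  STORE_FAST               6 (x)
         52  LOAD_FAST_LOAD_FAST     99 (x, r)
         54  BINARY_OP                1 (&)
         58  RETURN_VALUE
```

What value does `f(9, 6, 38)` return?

LOAD_FAST_LOAD_FAST b,b → push 6,6. Stack: [6, 6]
BINARY_OP % → 6 % 6 = 0. Stack: [0]
STORE_FAST r → r=0. Stack: []
LOAD_CONST → push 28. Stack: [28]
LOAD_FAST c → push 38. Stack: [28, 38]
BINARY_OP + → 28 + 38 = 66. Stack: [66]
STORE_FAST r → r=66. Stack: []
LOAD_FAST_LOAD_FAST a,b → push 9,6. Stack: [9, 6]
BINARY_OP * → 9 * 6 = 54. Stack: [54]
LOAD_FAST c → push 38. Stack: [54, 38]
BINARY_OP - → 54 - 38 = 16. Stack: [16]
STORE_FAST y → y=16. Stack: []
LOAD_FAST b → push 6. Stack: [6]
LOAD_CONST → push 12. Stack: [6, 12]
BINARY_OP - → 6 - 12 = -6. Stack: [-6]
STORE_FAST u → u=-6. Stack: []
LOAD_FAST_LOAD_FAST b,u → push 6,-6. Stack: [6, -6]
BINARY_OP * → 6 * -6 = -36. Stack: [-36]
STORE_FAST x → x=-36. Stack: []
LOAD_FAST_LOAD_FAST x,r → push -36,66. Stack: [-36, 66]
BINARY_OP & → -36 & 66 = 64. Stack: [64]
RETURN_VALUE → return 64.

64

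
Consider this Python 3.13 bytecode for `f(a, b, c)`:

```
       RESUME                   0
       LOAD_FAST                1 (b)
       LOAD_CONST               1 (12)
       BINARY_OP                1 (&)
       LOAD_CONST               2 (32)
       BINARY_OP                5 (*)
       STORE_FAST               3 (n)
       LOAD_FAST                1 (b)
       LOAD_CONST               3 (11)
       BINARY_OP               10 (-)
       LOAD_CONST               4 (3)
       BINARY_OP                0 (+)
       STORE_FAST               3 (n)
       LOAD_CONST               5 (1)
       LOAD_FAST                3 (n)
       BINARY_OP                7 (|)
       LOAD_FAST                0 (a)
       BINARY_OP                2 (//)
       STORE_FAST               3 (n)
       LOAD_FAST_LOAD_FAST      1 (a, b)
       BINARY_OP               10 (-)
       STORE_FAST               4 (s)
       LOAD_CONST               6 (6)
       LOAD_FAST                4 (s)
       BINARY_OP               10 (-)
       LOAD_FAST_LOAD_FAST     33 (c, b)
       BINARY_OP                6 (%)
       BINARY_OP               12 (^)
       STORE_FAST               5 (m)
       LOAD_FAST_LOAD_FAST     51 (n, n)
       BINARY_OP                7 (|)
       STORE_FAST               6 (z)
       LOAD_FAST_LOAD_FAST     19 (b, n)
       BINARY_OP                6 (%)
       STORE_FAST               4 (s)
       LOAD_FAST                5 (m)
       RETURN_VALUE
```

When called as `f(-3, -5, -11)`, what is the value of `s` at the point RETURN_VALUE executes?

3

LOAD_FAST b → push -5. Stack: [-5]
LOAD_CONST → push 12. Stack: [-5, 12]
BINARY_OP & → -5 & 12 = 8. Stack: [8]
LOAD_CONST → push 32. Stack: [8, 32]
BINARY_OP * → 8 * 32 = 256. Stack: [256]
STORE_FAST n → n=256. Stack: []
LOAD_FAST b → push -5. Stack: [-5]
LOAD_CONST → push 11. Stack: [-5, 11]
BINARY_OP - → -5 - 11 = -16. Stack: [-16]
LOAD_CONST → push 3. Stack: [-16, 3]
BINARY_OP + → -16 + 3 = -13. Stack: [-13]
STORE_FAST n → n=-13. Stack: []
LOAD_CONST → push 1. Stack: [1]
LOAD_FAST n → push -13. Stack: [1, -13]
BINARY_OP | → 1 | -13 = -13. Stack: [-13]
LOAD_FAST a → push -3. Stack: [-13, -3]
BINARY_OP // → -13 // -3 = 4. Stack: [4]
STORE_FAST n → n=4. Stack: []
LOAD_FAST_LOAD_FAST a,b → push -3,-5. Stack: [-3, -5]
BINARY_OP - → -3 - -5 = 2. Stack: [2]
STORE_FAST s → s=2. Stack: []
LOAD_CONST → push 6. Stack: [6]
LOAD_FAST s → push 2. Stack: [6, 2]
BINARY_OP - → 6 - 2 = 4. Stack: [4]
LOAD_FAST_LOAD_FAST c,b → push -11,-5. Stack: [4, -11, -5]
BINARY_OP % → -11 % -5 = -1. Stack: [4, -1]
BINARY_OP ^ → 4 ^ -1 = -5. Stack: [-5]
STORE_FAST m → m=-5. Stack: []
LOAD_FAST_LOAD_FAST n,n → push 4,4. Stack: [4, 4]
BINARY_OP | → 4 | 4 = 4. Stack: [4]
STORE_FAST z → z=4. Stack: []
LOAD_FAST_LOAD_FAST b,n → push -5,4. Stack: [-5, 4]
BINARY_OP % → -5 % 4 = 3. Stack: [3]
STORE_FAST s → s=3. Stack: []
LOAD_FAST m → push -5. Stack: [-5]
RETURN_VALUE → return -5.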